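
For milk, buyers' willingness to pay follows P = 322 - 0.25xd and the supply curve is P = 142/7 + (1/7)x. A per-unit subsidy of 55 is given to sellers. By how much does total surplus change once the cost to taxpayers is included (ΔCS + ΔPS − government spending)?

Pre-subsidy: 322 - 0.25x = 142/7 + (1/7)x gives x* = 768 and P* = 130.
With the subsidy, sellers receive Ps = Pb + 55 for each unit, where Pb is the price buyers pay.
On the curves, Pb = 322 - 0.25x and Ps = 142/7 + (1/7)x; the wedge Ps − Pb = 55 gives 142/7 + (1/7)x − (322 - 0.25x) = 55, so x' = 908.
Then Pb = 322 − 0.25·908 = 95 and Ps = 142/7 + (1/7)·908 = 150.
ΔCS = ½(768 + 908)(130 − 95) = 29330; ΔPS = ½(768 + 908)(150 − 130) = 16760.
Government spending = 55 × 908 = 49940.
Net change = 29330 + 16760 − 49940 = -3850. The loss equals the DWL triangle ½·55·140.

Net change in total surplus = -3850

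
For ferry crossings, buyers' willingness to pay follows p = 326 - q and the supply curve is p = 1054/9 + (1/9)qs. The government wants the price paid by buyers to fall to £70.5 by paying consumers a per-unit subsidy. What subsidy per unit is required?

Required subsidy s = £75 per unit

At a buyer price of 70.5, quantity demanded is 326 − 1·70.5 = 255.5.
Sellers supply 255.5 only when they receive ps = 1054/9 + (1/9)·255.5 = 145.5.
s = ps − pb = 145.5 − 70.5 = 75.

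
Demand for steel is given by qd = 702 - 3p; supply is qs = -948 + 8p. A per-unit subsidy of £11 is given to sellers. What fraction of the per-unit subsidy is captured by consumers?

Pre-subsidy: 702 - 3p = -948 + 8p gives p* = 150, q* = 252.
With the subsidy, sellers receive ps = pb + 11 for each unit, where pb is the price buyers pay.
Supply in terms of pb becomes qs = -948 + 8(pb + 11) = -860 + 8pb. Setting this equal to demand: 702 - 3pb = -860 + 8pb, so pb = 142.
Sellers receive ps = 142 + 11 = 153; q' = 702 − 3·142 = 276.
Buyers' price falls by p* − pb = 150 − 142 = 8; sellers' price rises by ps − p* = 153 − 150 = 3.
So consumers capture 8/11 = 8/11 of each unit of subsidy.

Consumer share = 8/11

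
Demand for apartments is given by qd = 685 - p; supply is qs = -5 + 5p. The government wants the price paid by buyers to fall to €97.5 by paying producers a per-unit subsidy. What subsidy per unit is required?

Required subsidy s = €21 per unit

At a buyer price of 97.5, quantity demanded is 685 − 1·97.5 = 587.5.
Sellers supply 587.5 only when they receive ps with -5 + 5·ps = 587.5, i.e. ps = 118.5.
s = ps − pb = 118.5 − 97.5 = 21.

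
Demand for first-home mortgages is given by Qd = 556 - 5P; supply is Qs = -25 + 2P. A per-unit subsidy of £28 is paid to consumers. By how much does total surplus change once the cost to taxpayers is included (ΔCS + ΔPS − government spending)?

Net change in total surplus = -£560

Pre-subsidy: 556 - 5P = -25 + 2P gives P* = 83, Q* = 141.
With the rebate, buyers effectively pay Pb = Ps − 28, where Ps is the price sellers receive.
Demand in terms of Ps becomes Qd = 556 − 5(Ps − 28) = 696 - 5Ps. Setting this equal to supply: 696 - 5Ps = -25 + 2Ps, so Ps = 103.
Buyers pay Pb = 103 − 28 = 75; Q' = -25 + 2·103 = 181.
ΔCS = ½(141 + 181)(83 − 75) = 1288; ΔPS = ½(141 + 181)(103 − 83) = 3220.
Government spending = 28 × 181 = 5068.
Net change = 1288 + 3220 − 5068 = -560. The loss equals the DWL triangle ½·28·40.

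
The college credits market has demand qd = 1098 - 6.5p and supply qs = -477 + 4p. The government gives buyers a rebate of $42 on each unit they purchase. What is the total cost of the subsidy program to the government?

Pre-subsidy: 1098 - 6.5p = -477 + 4p gives p* = 150, q* = 123.
With the rebate, buyers effectively pay pb = ps − 42, where ps is the price sellers receive.
Demand in terms of ps becomes qd = 1098 − 6.5(ps − 42) = 1371 - 6.5ps. Setting this equal to supply: 1371 - 6.5ps = -477 + 4ps, so ps = 176.
Buyers pay pb = 176 − 42 = 134; q' = -477 + 4·176 = 227.
Government outlay = subsidy × quantity = 42 × 227 = 9534.

Government cost = $9534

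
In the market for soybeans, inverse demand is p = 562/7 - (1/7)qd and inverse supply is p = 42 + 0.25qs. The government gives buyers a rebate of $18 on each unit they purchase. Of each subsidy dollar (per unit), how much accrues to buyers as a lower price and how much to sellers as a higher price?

Pre-subsidy: 562/7 - (1/7)q = 42 + 0.25q gives q* = 1072/11 and p* = 730/11.
With the rebate, buyers effectively pay pb = ps − 18, where ps is the price sellers receive.
On the curves, pb = 562/7 - (1/7)q and ps = 42 + 0.25q; the wedge ps − pb = 18 gives 42 + 0.25q − (562/7 - (1/7)q) = 18, so q' = 1576/11.
Then pb = 562/7 − (1/7)·(1576/11) = 658/11 and ps = 42 + 0.25·(1576/11) = 856/11.
Buyers' price falls by p* − pb = 730/11 − 658/11 = 72/11; sellers' price rises by ps − p* = 856/11 − 730/11 = 126/11.

Buyers gain 72/11 per unit; sellers gain 126/11 per unit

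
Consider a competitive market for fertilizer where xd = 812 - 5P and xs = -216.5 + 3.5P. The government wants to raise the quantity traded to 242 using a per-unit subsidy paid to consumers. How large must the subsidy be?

At x = 242, invert demand for the buyer price: Pb = (812 − 242)/5 = 114; invert supply for the seller price: Ps = (242 − (-216.5))/3.5 = 131.
The subsidy must fill the gap: s = Ps − Pb = 131 − 114 = 17.

Required subsidy s = 17 per unit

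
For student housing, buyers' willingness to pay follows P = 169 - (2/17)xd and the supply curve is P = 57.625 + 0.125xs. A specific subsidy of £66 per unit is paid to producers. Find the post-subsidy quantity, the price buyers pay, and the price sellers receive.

Pre-subsidy: 169 - (2/17)x = 57.625 + 0.125x gives x* = 459 and P* = 115.
With the subsidy, sellers receive Ps = Pb + 66 for each unit, where Pb is the price buyers pay.
On the curves, Pb = 169 - (2/17)x and Ps = 57.625 + 0.125x; the wedge Ps − Pb = 66 gives 57.625 + 0.125x − (169 - (2/17)x) = 66, so x' = 731.
Then Pb = 169 − (2/17)·731 = 83 and Ps = 57.625 + 0.125·731 = 149.

x' = 731; buyers pay £83; sellers receive £149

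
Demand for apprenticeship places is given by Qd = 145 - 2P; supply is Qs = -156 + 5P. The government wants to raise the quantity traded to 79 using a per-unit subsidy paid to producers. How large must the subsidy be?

At Q = 79, invert demand for the buyer price: Pb = (145 − 79)/2 = 33; invert supply for the seller price: Ps = (79 − (-156))/5 = 47.
The subsidy must fill the gap: s = Ps − Pb = 47 − 33 = 14.

Required subsidy s = 14 per unit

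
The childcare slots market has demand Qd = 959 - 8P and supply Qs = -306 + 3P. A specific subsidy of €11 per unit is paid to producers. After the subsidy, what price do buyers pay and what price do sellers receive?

Pre-subsidy: 959 - 8P = -306 + 3P gives P* = 115, Q* = 39.
With the subsidy, sellers receive Ps = Pb + 11 for each unit, where Pb is the price buyers pay.
Supply in terms of Pb becomes Qs = -306 + 3(Pb + 11) = -273 + 3Pb. Setting this equal to demand: 959 - 8Pb = -273 + 3Pb, so Pb = 112.
Sellers receive Ps = 112 + 11 = 123; Q' = 959 − 8·112 = 63.

Buyers pay €112; sellers receive €123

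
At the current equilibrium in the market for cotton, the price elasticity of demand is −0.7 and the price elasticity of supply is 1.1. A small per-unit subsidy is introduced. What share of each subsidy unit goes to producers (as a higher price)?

Producer share = 7/18

For a small subsidy around the equilibrium, the benefit split depends on the relative slopes, which at a point are proportional to the elasticities.
Buyer share = εs/(εs + |εd|) = 1.1/(1.1 + 0.7) = 11/18; seller share = |εd|/(εs + |εd|) = 7/18.
So producers capture 7/18 of the subsidy.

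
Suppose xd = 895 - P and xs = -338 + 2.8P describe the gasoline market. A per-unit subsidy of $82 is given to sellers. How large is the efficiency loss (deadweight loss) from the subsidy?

Deadweight loss = 47068/19

Pre-subsidy: 895 - P = -338 + 2.8P gives P* = 6165/19, x* = 10840/19.
With the subsidy, sellers receive Ps = Pb + 82 for each unit, where Pb is the price buyers pay.
Supply in terms of Pb becomes xs = -338 + 2.8(Pb + 82) = -108.4 + 2.8Pb. Setting this equal to demand: 895 - Pb = -108.4 + 2.8Pb, so Pb = 5017/19.
Sellers receive Ps = 5017/19 + 82 = 6575/19; x' = 895 − 1·(5017/19) = 11988/19.
The subsidy expands output by 11988/19 − 10840/19 = 1148/19 past the efficient level; on those units the gap between marginal cost and willingness to pay runs from 0 up to 82.
DWL = ½ × 82 × 1148/19 = 47068/19.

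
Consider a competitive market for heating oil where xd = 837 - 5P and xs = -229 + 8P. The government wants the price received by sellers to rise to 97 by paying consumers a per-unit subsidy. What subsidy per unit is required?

Required subsidy s = 39 per unit

At a seller price of 97, quantity supplied is -229 + 8·97 = 547.
Buyers absorb 547 only when they pay Pb with 837 − 5·Pb = 547, i.e. Pb = 58.
s = Ps − Pb = 97 − 58 = 39.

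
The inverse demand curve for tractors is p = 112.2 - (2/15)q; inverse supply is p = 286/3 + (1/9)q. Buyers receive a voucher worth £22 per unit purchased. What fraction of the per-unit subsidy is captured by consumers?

Consumer share = 6/11

Pre-subsidy: 112.2 - (2/15)q = 286/3 + (1/9)q gives q* = 69 and p* = 103.
With the rebate, buyers effectively pay pb = ps − 22, where ps is the price sellers receive.
On the curves, pb = 112.2 - (2/15)q and ps = 286/3 + (1/9)q; the wedge ps − pb = 22 gives 286/3 + (1/9)q − (112.2 - (2/15)q) = 22, so q' = 159.
Then pb = 112.2 − (2/15)·159 = 91 and ps = 286/3 + (1/9)·159 = 113.
Buyers' price falls by p* − pb = 103 − 91 = 12; sellers' price rises by ps − p* = 113 − 103 = 10.
So consumers capture 12/22 = 6/11 of each unit of subsidy.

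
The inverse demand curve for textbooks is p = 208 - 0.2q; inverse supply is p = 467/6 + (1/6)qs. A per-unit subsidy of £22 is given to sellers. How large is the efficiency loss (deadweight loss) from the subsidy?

Pre-subsidy: 208 - 0.2q = 467/6 + (1/6)q gives q* = 355 and p* = 137.
With the subsidy, sellers receive ps = pb + 22 for each unit, where pb is the price buyers pay.
On the curves, pb = 208 - 0.2q and ps = 467/6 + (1/6)q; the wedge ps − pb = 22 gives 467/6 + (1/6)q − (208 - 0.2q) = 22, so q' = 415.
Then pb = 208 − 0.2·415 = 125 and ps = 467/6 + (1/6)·415 = 147.
The subsidy expands output by 415 − 355 = 60 past the efficient level; on those units the gap between marginal cost and willingness to pay runs from 0 up to 22.
DWL = ½ × 22 × 60 = 660.

Deadweight loss = £660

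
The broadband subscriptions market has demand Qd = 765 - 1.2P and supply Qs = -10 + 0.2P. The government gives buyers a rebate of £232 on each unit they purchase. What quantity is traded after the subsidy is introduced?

Pre-subsidy: 765 - 1.2P = -10 + 0.2P gives P* = 3875/7, Q* = 705/7.
With the rebate, buyers effectively pay Pb = Ps − 232, where Ps is the price sellers receive.
Demand in terms of Ps becomes Qd = 765 − 1.2(Ps − 232) = 1043.4 - 1.2Ps. Setting this equal to supply: 1043.4 - 1.2Ps = -10 + 0.2Ps, so Ps = 5267/7.
Buyers pay Pb = 5267/7 − 232 = 3643/7; Q' = -10 + 0.2·(5267/7) = 4917/35.

Q' = 4917/35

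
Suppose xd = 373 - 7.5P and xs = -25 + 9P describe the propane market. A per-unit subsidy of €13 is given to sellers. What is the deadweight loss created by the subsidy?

Deadweight loss = 7605/22

Pre-subsidy: 373 - 7.5P = -25 + 9P gives P* = 796/33, x* = 2113/11.
With the subsidy, sellers receive Ps = Pb + 13 for each unit, where Pb is the price buyers pay.
Supply in terms of Pb becomes xs = -25 + 9(Pb + 13) = 92 + 9Pb. Setting this equal to demand: 373 - 7.5Pb = 92 + 9Pb, so Pb = 562/33.
Sellers receive Ps = 562/33 + 13 = 991/33; x' = 373 − 7.5·(562/33) = 2698/11.
The subsidy expands output by 2698/11 − 2113/11 = 585/11 past the efficient level; on those units the gap between marginal cost and willingness to pay runs from 0 up to 13.
DWL = ½ × 13 × 585/11 = 7605/22.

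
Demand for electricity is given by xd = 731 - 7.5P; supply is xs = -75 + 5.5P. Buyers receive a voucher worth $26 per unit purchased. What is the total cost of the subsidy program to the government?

Government cost = $9061

Pre-subsidy: 731 - 7.5P = -75 + 5.5P gives P* = 62, x* = 266.
With the rebate, buyers effectively pay Pb = Ps − 26, where Ps is the price sellers receive.
Demand in terms of Ps becomes xd = 731 − 7.5(Ps − 26) = 926 - 7.5Ps. Setting this equal to supply: 926 - 7.5Ps = -75 + 5.5Ps, so Ps = 77.
Buyers pay Pb = 77 − 26 = 51; x' = -75 + 5.5·77 = 348.5.
Government outlay = subsidy × quantity = 26 × 348.5 = 9061.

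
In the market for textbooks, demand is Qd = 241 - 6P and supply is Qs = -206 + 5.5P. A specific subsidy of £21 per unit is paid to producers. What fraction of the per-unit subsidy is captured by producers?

Producer share = 12/23

Pre-subsidy: 241 - 6P = -206 + 5.5P gives P* = 894/23, Q* = 179/23.
With the subsidy, sellers receive Ps = Pb + 21 for each unit, where Pb is the price buyers pay.
Supply in terms of Pb becomes Qs = -206 + 5.5(Pb + 21) = -90.5 + 5.5Pb. Setting this equal to demand: 241 - 6Pb = -90.5 + 5.5Pb, so Pb = 663/23.
Sellers receive Ps = 663/23 + 21 = 1146/23; Q' = 241 − 6·(663/23) = 1565/23.
Buyers' price falls by P* − Pb = 894/23 − 663/23 = 231/23; sellers' price rises by Ps − P* = 1146/23 − 894/23 = 252/23.
So producers capture (252/23)/21 = 12/23 of each unit of subsidy.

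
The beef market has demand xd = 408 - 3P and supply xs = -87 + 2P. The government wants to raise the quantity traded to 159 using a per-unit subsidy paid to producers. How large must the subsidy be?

Required subsidy s = 40 per unit

At x = 159, invert demand for the buyer price: Pb = (408 − 159)/3 = 83; invert supply for the seller price: Ps = (159 − (-87))/2 = 123.
The subsidy must fill the gap: s = Ps − Pb = 123 − 83 = 40.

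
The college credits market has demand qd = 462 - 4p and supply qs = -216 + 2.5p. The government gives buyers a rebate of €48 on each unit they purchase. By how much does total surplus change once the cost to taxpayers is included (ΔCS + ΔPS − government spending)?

Net change in total surplus = -23040/13

Pre-subsidy: 462 - 4p = -216 + 2.5p gives p* = 1356/13, q* = 582/13.
With the rebate, buyers effectively pay pb = ps − 48, where ps is the price sellers receive.
Demand in terms of ps becomes qd = 462 − 4(ps − 48) = 654 - 4ps. Setting this equal to supply: 654 - 4ps = -216 + 2.5ps, so ps = 1740/13.
Buyers pay pb = 1740/13 − 48 = 1116/13; q' = -216 + 2.5·(1740/13) = 1542/13.
ΔCS = ½(582/13 + 1542/13)(1356/13 − 1116/13) = 254880/169; ΔPS = ½(582/13 + 1542/13)(1740/13 − 1356/13) = 407808/169.
Government spending = 48 × 1542/13 = 74016/13.
Net change = 254880/169 + 407808/169 − 74016/13 = -23040/13. The loss equals the DWL triangle ½·48·960/13.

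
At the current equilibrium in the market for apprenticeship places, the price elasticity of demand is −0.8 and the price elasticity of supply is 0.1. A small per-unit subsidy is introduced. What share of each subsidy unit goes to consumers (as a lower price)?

For a small subsidy around the equilibrium, the benefit split depends on the relative slopes, which at a point are proportional to the elasticities.
Buyer share = εs/(εs + |εd|) = 0.1/(0.1 + 0.8) = 1/9; seller share = |εd|/(εs + |εd|) = 8/9.

Consumer share = 1/9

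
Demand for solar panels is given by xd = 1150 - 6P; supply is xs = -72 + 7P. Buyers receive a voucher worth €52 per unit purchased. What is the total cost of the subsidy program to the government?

Government cost = €39208

Pre-subsidy: 1150 - 6P = -72 + 7P gives P* = 94, x* = 586.
With the rebate, buyers effectively pay Pb = Ps − 52, where Ps is the price sellers receive.
Demand in terms of Ps becomes xd = 1150 − 6(Ps − 52) = 1462 - 6Ps. Setting this equal to supply: 1462 - 6Ps = -72 + 7Ps, so Ps = 118.
Buyers pay Pb = 118 − 52 = 66; x' = -72 + 7·118 = 754.
Government outlay = subsidy × quantity = 52 × 754 = 39208.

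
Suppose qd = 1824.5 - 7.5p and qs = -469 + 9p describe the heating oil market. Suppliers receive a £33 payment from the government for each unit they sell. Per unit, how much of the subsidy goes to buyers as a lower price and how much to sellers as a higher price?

Pre-subsidy: 1824.5 - 7.5p = -469 + 9p gives p* = 139, q* = 782.
With the subsidy, sellers receive ps = pb + 33 for each unit, where pb is the price buyers pay.
Supply in terms of pb becomes qs = -469 + 9(pb + 33) = -172 + 9pb. Setting this equal to demand: 1824.5 - 7.5pb = -172 + 9pb, so pb = 121.
Sellers receive ps = 121 + 33 = 154; q' = 1824.5 − 7.5·121 = 917.
Buyers' price falls by p* − pb = 139 − 121 = 18; sellers' price rises by ps − p* = 154 − 139 = 15.

Buyers gain £18 per unit; sellers gain £15 per unit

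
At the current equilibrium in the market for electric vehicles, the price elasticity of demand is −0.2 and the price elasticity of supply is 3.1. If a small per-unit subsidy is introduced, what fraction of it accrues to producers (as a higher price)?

For a small subsidy around the equilibrium, the benefit split depends on the relative slopes, which at a point are proportional to the elasticities.
Buyer share = εs/(εs + |εd|) = 3.1/(3.1 + 0.2) = 31/33; seller share = |εd|/(εs + |εd|) = 2/33.
So producers capture 2/33 of the subsidy.

Producer share = 2/33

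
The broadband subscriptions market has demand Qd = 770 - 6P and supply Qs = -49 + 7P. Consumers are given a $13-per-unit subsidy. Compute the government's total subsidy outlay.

Pre-subsidy: 770 - 6P = -49 + 7P gives P* = 63, Q* = 392.
With the rebate, buyers effectively pay Pb = Ps − 13, where Ps is the price sellers receive.
Demand in terms of Ps becomes Qd = 770 − 6(Ps − 13) = 848 - 6Ps. Setting this equal to supply: 848 - 6Ps = -49 + 7Ps, so Ps = 69.
Buyers pay Pb = 69 − 13 = 56; Q' = -49 + 7·69 = 434.
Government outlay = subsidy × quantity = 13 × 434 = 5642.

Government cost = $5642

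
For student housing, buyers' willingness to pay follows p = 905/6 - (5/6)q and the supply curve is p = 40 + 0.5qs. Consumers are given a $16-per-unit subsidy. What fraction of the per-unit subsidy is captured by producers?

Pre-subsidy: 905/6 - (5/6)q = 40 + 0.5q gives q* = 83.125 and p* = 81.5625.
With the rebate, buyers effectively pay pb = ps − 16, where ps is the price sellers receive.
On the curves, pb = 905/6 - (5/6)q and ps = 40 + 0.5q; the wedge ps − pb = 16 gives 40 + 0.5q − (905/6 - (5/6)q) = 16, so q' = 95.125.
Then pb = 905/6 − (5/6)·95.125 = 71.5625 and ps = 40 + 0.5·95.125 = 87.5625.
Buyers' price falls by p* − pb = 81.5625 − 71.5625 = 10; sellers' price rises by ps − p* = 87.5625 − 81.5625 = 6.
So producers capture 6/16 = 0.375 of each unit of subsidy.

Producer share = 0.375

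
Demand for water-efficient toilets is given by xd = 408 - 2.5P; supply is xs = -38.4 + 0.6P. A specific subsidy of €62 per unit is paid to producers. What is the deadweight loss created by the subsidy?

Pre-subsidy: 408 - 2.5P = -38.4 + 0.6P gives P* = 144, x* = 48.
With the subsidy, sellers receive Ps = Pb + 62 for each unit, where Pb is the price buyers pay.
Supply in terms of Pb becomes xs = -38.4 + 0.6(Pb + 62) = -1.2 + 0.6Pb. Setting this equal to demand: 408 - 2.5Pb = -1.2 + 0.6Pb, so Pb = 132.
Sellers receive Ps = 132 + 62 = 194; x' = 408 − 2.5·132 = 78.
The subsidy expands output by 78 − 48 = 30 past the efficient level; on those units the gap between marginal cost and willingness to pay runs from 0 up to 62.
DWL = ½ × 62 × 30 = 930.

Deadweight loss = €930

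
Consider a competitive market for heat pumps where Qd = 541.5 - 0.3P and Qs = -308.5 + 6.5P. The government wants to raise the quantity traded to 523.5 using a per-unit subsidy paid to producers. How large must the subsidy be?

Required subsidy s = 68 per unit

At Q = 523.5, invert demand for the buyer price: Pb = (541.5 − 523.5)/0.3 = 60; invert supply for the seller price: Ps = (523.5 − (-308.5))/6.5 = 128.
The subsidy must fill the gap: s = Ps − Pb = 128 − 60 = 68.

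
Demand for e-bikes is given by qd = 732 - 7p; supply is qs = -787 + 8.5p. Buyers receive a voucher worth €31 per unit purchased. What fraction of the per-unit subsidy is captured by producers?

Producer share = 14/31

Pre-subsidy: 732 - 7p = -787 + 8.5p gives p* = 98, q* = 46.
With the rebate, buyers effectively pay pb = ps − 31, where ps is the price sellers receive.
Demand in terms of ps becomes qd = 732 − 7(ps − 31) = 949 - 7ps. Setting this equal to supply: 949 - 7ps = -787 + 8.5ps, so ps = 112.
Buyers pay pb = 112 − 31 = 81; q' = -787 + 8.5·112 = 165.
Buyers' price falls by p* − pb = 98 − 81 = 17; sellers' price rises by ps − p* = 112 − 98 = 14.
So producers capture 14/31 = 14/31 of each unit of subsidy.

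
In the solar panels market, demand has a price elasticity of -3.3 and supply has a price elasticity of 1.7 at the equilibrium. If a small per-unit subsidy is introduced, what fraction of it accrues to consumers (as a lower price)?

For a small subsidy around the equilibrium, the benefit split depends on the relative slopes, which at a point are proportional to the elasticities.
Buyer share = εs/(εs + |εd|) = 1.7/(1.7 + 3.3) = 0.34; seller share = |εd|/(εs + |εd|) = 0.66.

Consumer share = 0.34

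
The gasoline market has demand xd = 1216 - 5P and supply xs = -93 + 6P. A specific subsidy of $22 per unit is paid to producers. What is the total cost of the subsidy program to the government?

Government cost = $14982

Pre-subsidy: 1216 - 5P = -93 + 6P gives P* = 119, x* = 621.
With the subsidy, sellers receive Ps = Pb + 22 for each unit, where Pb is the price buyers pay.
Supply in terms of Pb becomes xs = -93 + 6(Pb + 22) = 39 + 6Pb. Setting this equal to demand: 1216 - 5Pb = 39 + 6Pb, so Pb = 107.
Sellers receive Ps = 107 + 22 = 129; x' = 1216 − 5·107 = 681.
Government outlay = subsidy × quantity = 22 × 681 = 14982.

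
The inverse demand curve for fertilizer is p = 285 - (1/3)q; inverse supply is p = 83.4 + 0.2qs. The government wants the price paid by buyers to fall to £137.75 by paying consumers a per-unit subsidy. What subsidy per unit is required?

At a buyer price of 137.75, quantity demanded is 855 − 3·137.75 = 441.75.
Sellers supply 441.75 only when they receive ps = 83.4 + 0.2·441.75 = 171.75.
s = ps − pb = 171.75 − 137.75 = 34.

Required subsidy s = £34 per unit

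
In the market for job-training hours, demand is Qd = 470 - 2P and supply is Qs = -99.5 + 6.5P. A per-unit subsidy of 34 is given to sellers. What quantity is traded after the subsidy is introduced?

Q' = 388

Pre-subsidy: 470 - 2P = -99.5 + 6.5P gives P* = 67, Q* = 336.
With the subsidy, sellers receive Ps = Pb + 34 for each unit, where Pb is the price buyers pay.
Supply in terms of Pb becomes Qs = -99.5 + 6.5(Pb + 34) = 121.5 + 6.5Pb. Setting this equal to demand: 470 - 2Pb = 121.5 + 6.5Pb, so Pb = 41.
Sellers receive Ps = 41 + 34 = 75; Q' = 470 − 2·41 = 388.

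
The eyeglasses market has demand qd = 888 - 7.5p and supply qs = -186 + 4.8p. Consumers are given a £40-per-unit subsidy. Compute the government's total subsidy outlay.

Government cost = 574320/41

Pre-subsidy: 888 - 7.5p = -186 + 4.8p gives p* = 3580/41, q* = 9558/41.
With the rebate, buyers effectively pay pb = ps − 40, where ps is the price sellers receive.
Demand in terms of ps becomes qd = 888 − 7.5(ps − 40) = 1188 - 7.5ps. Setting this equal to supply: 1188 - 7.5ps = -186 + 4.8ps, so ps = 4580/41.
Buyers pay pb = 4580/41 − 40 = 2940/41; q' = -186 + 4.8·(4580/41) = 14358/41.
Government outlay = subsidy × quantity = 40 × 14358/41 = 574320/41.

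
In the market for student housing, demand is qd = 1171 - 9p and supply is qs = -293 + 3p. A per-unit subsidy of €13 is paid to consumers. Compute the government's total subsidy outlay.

Government cost = €1329.25

Pre-subsidy: 1171 - 9p = -293 + 3p gives p* = 122, q* = 73.
With the rebate, buyers effectively pay pb = ps − 13, where ps is the price sellers receive.
Demand in terms of ps becomes qd = 1171 − 9(ps − 13) = 1288 - 9ps. Setting this equal to supply: 1288 - 9ps = -293 + 3ps, so ps = 131.75.
Buyers pay pb = 131.75 − 13 = 118.75; q' = -293 + 3·131.75 = 102.25.
Government outlay = subsidy × quantity = 13 × 102.25 = 1329.25.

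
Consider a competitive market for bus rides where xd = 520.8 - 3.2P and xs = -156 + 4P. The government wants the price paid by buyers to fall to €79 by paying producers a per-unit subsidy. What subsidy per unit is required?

At a buyer price of 79, quantity demanded is 520.8 − 3.2·79 = 268.
Sellers supply 268 only when they receive Ps with -156 + 4·Ps = 268, i.e. Ps = 106.
s = Ps − Pb = 106 − 79 = 27.

Required subsidy s = €27 per unit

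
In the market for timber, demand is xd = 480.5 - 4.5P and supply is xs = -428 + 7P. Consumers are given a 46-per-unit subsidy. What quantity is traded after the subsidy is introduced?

x' = 251

Pre-subsidy: 480.5 - 4.5P = -428 + 7P gives P* = 79, x* = 125.
With the rebate, buyers effectively pay Pb = Ps − 46, where Ps is the price sellers receive.
Demand in terms of Ps becomes xd = 480.5 − 4.5(Ps − 46) = 687.5 - 4.5Ps. Setting this equal to supply: 687.5 - 4.5Ps = -428 + 7Ps, so Ps = 97.
Buyers pay Pb = 97 − 46 = 51; x' = -428 + 7·97 = 251.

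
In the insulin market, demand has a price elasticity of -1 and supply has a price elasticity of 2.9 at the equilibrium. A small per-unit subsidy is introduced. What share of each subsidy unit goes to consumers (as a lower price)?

Consumer share = 29/39

For a small subsidy around the equilibrium, the benefit split depends on the relative slopes, which at a point are proportional to the elasticities.
Buyer share = εs/(εs + |εd|) = 2.9/(2.9 + 1) = 29/39; seller share = |εd|/(εs + |εd|) = 10/39.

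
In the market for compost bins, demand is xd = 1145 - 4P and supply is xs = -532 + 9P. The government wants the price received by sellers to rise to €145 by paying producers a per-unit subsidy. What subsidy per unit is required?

At a seller price of 145, quantity supplied is -532 + 9·145 = 773.
Buyers absorb 773 only when they pay Pb with 1145 − 4·Pb = 773, i.e. Pb = 93.
s = Ps − Pb = 145 − 93 = 52.

Required subsidy s = €52 per unit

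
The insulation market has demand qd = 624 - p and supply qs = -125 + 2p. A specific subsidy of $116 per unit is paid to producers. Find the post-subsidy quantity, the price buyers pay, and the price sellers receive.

q' = 1355/3; buyers pay 517/3; sellers receive 865/3

Pre-subsidy: 624 - p = -125 + 2p gives p* = 749/3, q* = 1123/3.
With the subsidy, sellers receive ps = pb + 116 for each unit, where pb is the price buyers pay.
Supply in terms of pb becomes qs = -125 + 2(pb + 116) = 107 + 2pb. Setting this equal to demand: 624 - pb = 107 + 2pb, so pb = 517/3.
Sellers receive ps = 517/3 + 116 = 865/3; q' = 624 − 1·(517/3) = 1355/3.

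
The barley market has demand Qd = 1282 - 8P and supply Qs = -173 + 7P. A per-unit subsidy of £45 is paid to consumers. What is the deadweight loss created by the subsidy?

Deadweight loss = £3780

Pre-subsidy: 1282 - 8P = -173 + 7P gives P* = 97, Q* = 506.
With the rebate, buyers effectively pay Pb = Ps − 45, where Ps is the price sellers receive.
Demand in terms of Ps becomes Qd = 1282 − 8(Ps − 45) = 1642 - 8Ps. Setting this equal to supply: 1642 - 8Ps = -173 + 7Ps, so Ps = 121.
Buyers pay Pb = 121 − 45 = 76; Q' = -173 + 7·121 = 674.
The subsidy expands output by 674 − 506 = 168 past the efficient level; on those units the gap between marginal cost and willingness to pay runs from 0 up to 45.
DWL = ½ × 45 × 168 = 3780.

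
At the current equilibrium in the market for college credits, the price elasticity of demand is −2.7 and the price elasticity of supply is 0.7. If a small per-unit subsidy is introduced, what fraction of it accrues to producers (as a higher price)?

For a small subsidy around the equilibrium, the benefit split depends on the relative slopes, which at a point are proportional to the elasticities.
Buyer share = εs/(εs + |εd|) = 0.7/(0.7 + 2.7) = 7/34; seller share = |εd|/(εs + |εd|) = 27/34.
So producers capture 27/34 of the subsidy.

Producer share = 27/34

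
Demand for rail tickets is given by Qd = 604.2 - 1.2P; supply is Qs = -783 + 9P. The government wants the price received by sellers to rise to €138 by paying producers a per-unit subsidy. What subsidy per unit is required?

At a seller price of 138, quantity supplied is -783 + 9·138 = 459.
Buyers absorb 459 only when they pay Pb with 604.2 − 1.2·Pb = 459, i.e. Pb = 121.
s = Ps − Pb = 138 − 121 = 17.

Required subsidy s = €17 per unit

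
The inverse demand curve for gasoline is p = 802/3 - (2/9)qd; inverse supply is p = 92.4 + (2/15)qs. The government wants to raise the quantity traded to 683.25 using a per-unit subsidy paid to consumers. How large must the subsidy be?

At q = 683.25, from the demand curve buyers pay pb = 802/3 − (2/9)·683.25 = 115.5; from the supply curve sellers need ps = 92.4 + (2/15)·683.25 = 183.5.
The subsidy must fill the gap: s = ps − pb = 183.5 − 115.5 = 68.

Required subsidy s = 68 per unit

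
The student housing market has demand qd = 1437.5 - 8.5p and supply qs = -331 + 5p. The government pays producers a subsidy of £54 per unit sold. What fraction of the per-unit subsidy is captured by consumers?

Pre-subsidy: 1437.5 - 8.5p = -331 + 5p gives p* = 131, q* = 324.
With the subsidy, sellers receive ps = pb + 54 for each unit, where pb is the price buyers pay.
Supply in terms of pb becomes qs = -331 + 5(pb + 54) = -61 + 5pb. Setting this equal to demand: 1437.5 - 8.5pb = -61 + 5pb, so pb = 111.
Sellers receive ps = 111 + 54 = 165; q' = 1437.5 − 8.5·111 = 494.
Buyers' price falls by p* − pb = 131 − 111 = 20; sellers' price rises by ps − p* = 165 − 131 = 34.
So consumers capture 20/54 = 10/27 of each unit of subsidy.

Consumer share = 10/27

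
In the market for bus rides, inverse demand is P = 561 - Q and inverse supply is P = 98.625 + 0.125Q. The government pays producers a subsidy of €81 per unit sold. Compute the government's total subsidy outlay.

Government cost = €39123

Pre-subsidy: 561 - Q = 98.625 + 0.125Q gives Q* = 411 and P* = 150.
With the subsidy, sellers receive Ps = Pb + 81 for each unit, where Pb is the price buyers pay.
On the curves, Pb = 561 - Q and Ps = 98.625 + 0.125Q; the wedge Ps − Pb = 81 gives 98.625 + 0.125Q − (561 - Q) = 81, so Q' = 483.
Then Pb = 561 − 1·483 = 78 and Ps = 98.625 + 0.125·483 = 159.
Government outlay = subsidy × quantity = 81 × 483 = 39123.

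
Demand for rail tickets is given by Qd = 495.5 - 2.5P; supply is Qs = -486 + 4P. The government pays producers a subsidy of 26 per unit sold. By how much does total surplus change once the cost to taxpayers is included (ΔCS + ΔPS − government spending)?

Pre-subsidy: 495.5 - 2.5P = -486 + 4P gives P* = 151, Q* = 118.
With the subsidy, sellers receive Ps = Pb + 26 for each unit, where Pb is the price buyers pay.
Supply in terms of Pb becomes Qs = -486 + 4(Pb + 26) = -382 + 4Pb. Setting this equal to demand: 495.5 - 2.5Pb = -382 + 4Pb, so Pb = 135.
Sellers receive Ps = 135 + 26 = 161; Q' = 495.5 − 2.5·135 = 158.
ΔCS = ½(118 + 158)(151 − 135) = 2208; ΔPS = ½(118 + 158)(161 − 151) = 1380.
Government spending = 26 × 158 = 4108.
Net change = 2208 + 1380 − 4108 = -520. The loss equals the DWL triangle ½·26·40.

Net change in total surplus = -520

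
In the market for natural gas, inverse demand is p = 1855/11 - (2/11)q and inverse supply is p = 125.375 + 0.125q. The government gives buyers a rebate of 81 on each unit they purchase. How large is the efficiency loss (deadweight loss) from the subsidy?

Deadweight loss = 10692

Pre-subsidy: 1855/11 - (2/11)q = 125.375 + 0.125q gives q* = 141 and p* = 143.
With the rebate, buyers effectively pay pb = ps − 81, where ps is the price sellers receive.
On the curves, pb = 1855/11 - (2/11)q and ps = 125.375 + 0.125q; the wedge ps − pb = 81 gives 125.375 + 0.125q − (1855/11 - (2/11)q) = 81, so q' = 405.
Then pb = 1855/11 − (2/11)·405 = 95 and ps = 125.375 + 0.125·405 = 176.
The subsidy expands output by 405 − 141 = 264 past the efficient level; on those units the gap between marginal cost and willingness to pay runs from 0 up to 81.
DWL = ½ × 81 × 264 = 10692.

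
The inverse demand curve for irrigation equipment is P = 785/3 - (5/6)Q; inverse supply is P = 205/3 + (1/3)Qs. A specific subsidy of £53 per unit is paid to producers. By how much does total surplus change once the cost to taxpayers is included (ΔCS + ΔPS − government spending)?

Net change in total surplus = -8427/7

Pre-subsidy: 785/3 - (5/6)Q = 205/3 + (1/3)Q gives Q* = 1160/7 and P* = 865/7.
With the subsidy, sellers receive Ps = Pb + 53 for each unit, where Pb is the price buyers pay.
On the curves, Pb = 785/3 - (5/6)Q and Ps = 205/3 + (1/3)Q; the wedge Ps − Pb = 53 gives 205/3 + (1/3)Q − (785/3 - (5/6)Q) = 53, so Q' = 1478/7.
Then Pb = 785/3 − (5/6)·(1478/7) = 600/7 and Ps = 205/3 + (1/3)·(1478/7) = 971/7.
ΔCS = ½(1160/7 + 1478/7)(865/7 − 600/7) = 349535/49; ΔPS = ½(1160/7 + 1478/7)(971/7 − 865/7) = 139814/49.
Government spending = 53 × 1478/7 = 78334/7.
Net change = 349535/49 + 139814/49 − 78334/7 = -8427/7. The loss equals the DWL triangle ½·53·318/7.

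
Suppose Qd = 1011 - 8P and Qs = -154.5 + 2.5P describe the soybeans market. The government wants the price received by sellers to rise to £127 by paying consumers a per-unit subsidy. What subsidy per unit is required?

Required subsidy s = £21 per unit

At a seller price of 127, quantity supplied is -154.5 + 2.5·127 = 163.
Buyers absorb 163 only when they pay Pb with 1011 − 8·Pb = 163, i.e. Pb = 106.
s = Ps − Pb = 127 − 106 = 21.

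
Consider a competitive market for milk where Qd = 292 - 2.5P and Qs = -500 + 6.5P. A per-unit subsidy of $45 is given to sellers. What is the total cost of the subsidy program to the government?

Pre-subsidy: 292 - 2.5P = -500 + 6.5P gives P* = 88, Q* = 72.
With the subsidy, sellers receive Ps = Pb + 45 for each unit, where Pb is the price buyers pay.
Supply in terms of Pb becomes Qs = -500 + 6.5(Pb + 45) = -207.5 + 6.5Pb. Setting this equal to demand: 292 - 2.5Pb = -207.5 + 6.5Pb, so Pb = 55.5.
Sellers receive Ps = 55.5 + 45 = 100.5; Q' = 292 − 2.5·55.5 = 153.25.
Government outlay = subsidy × quantity = 45 × 153.25 = 6896.25.

Government cost = $6896.25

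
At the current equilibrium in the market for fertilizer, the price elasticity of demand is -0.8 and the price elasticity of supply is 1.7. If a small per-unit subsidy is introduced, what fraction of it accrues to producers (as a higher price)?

For a small subsidy around the equilibrium, the benefit split depends on the relative slopes, which at a point are proportional to the elasticities.
Buyer share = εs/(εs + |εd|) = 1.7/(1.7 + 0.8) = 0.68; seller share = |εd|/(εs + |εd|) = 0.32.
So producers capture 0.32 of the subsidy.

Producer share = 0.32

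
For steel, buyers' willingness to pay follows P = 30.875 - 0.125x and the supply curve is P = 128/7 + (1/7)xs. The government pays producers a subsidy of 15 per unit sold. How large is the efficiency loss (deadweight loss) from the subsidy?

Pre-subsidy: 30.875 - 0.125x = 128/7 + (1/7)x gives x* = 47 and P* = 25.
With the subsidy, sellers receive Ps = Pb + 15 for each unit, where Pb is the price buyers pay.
On the curves, Pb = 30.875 - 0.125x and Ps = 128/7 + (1/7)x; the wedge Ps − Pb = 15 gives 128/7 + (1/7)x − (30.875 - 0.125x) = 15, so x' = 103.
Then Pb = 30.875 − 0.125·103 = 18 and Ps = 128/7 + (1/7)·103 = 33.
The subsidy expands output by 103 − 47 = 56 past the efficient level; on those units the gap between marginal cost and willingness to pay runs from 0 up to 15.
DWL = ½ × 15 × 56 = 420.

Deadweight loss = 420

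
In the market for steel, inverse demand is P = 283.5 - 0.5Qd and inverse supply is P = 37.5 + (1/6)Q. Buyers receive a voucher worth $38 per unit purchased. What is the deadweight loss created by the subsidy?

Deadweight loss = $1083

Pre-subsidy: 283.5 - 0.5Q = 37.5 + (1/6)Q gives Q* = 369 and P* = 99.
With the rebate, buyers effectively pay Pb = Ps − 38, where Ps is the price sellers receive.
On the curves, Pb = 283.5 - 0.5Q and Ps = 37.5 + (1/6)Q; the wedge Ps − Pb = 38 gives 37.5 + (1/6)Q − (283.5 - 0.5Q) = 38, so Q' = 426.
Then Pb = 283.5 − 0.5·426 = 70.5 and Ps = 37.5 + (1/6)·426 = 108.5.
The subsidy expands output by 426 − 369 = 57 past the efficient level; on those units the gap between marginal cost and willingness to pay runs from 0 up to 38.
DWL = ½ × 38 × 57 = 1083.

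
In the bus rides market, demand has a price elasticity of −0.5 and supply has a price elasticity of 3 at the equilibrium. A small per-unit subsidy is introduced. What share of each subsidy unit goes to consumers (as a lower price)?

Consumer share = 6/7

For a small subsidy around the equilibrium, the benefit split depends on the relative slopes, which at a point are proportional to the elasticities.
Buyer share = εs/(εs + |εd|) = 3/(3 + 0.5) = 6/7; seller share = |εd|/(εs + |εd|) = 1/7.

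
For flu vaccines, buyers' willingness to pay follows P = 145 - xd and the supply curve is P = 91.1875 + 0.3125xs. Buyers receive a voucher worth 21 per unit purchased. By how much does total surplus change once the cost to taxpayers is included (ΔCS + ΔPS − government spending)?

Net change in total surplus = -168

Pre-subsidy: 145 - x = 91.1875 + 0.3125x gives x* = 41 and P* = 104.
With the rebate, buyers effectively pay Pb = Ps − 21, where Ps is the price sellers receive.
On the curves, Pb = 145 - x and Ps = 91.1875 + 0.3125x; the wedge Ps − Pb = 21 gives 91.1875 + 0.3125x − (145 - x) = 21, so x' = 57.
Then Pb = 145 − 1·57 = 88 and Ps = 91.1875 + 0.3125·57 = 109.
ΔCS = ½(41 + 57)(104 − 88) = 784; ΔPS = ½(41 + 57)(109 − 104) = 245.
Government spending = 21 × 57 = 1197.
Net change = 784 + 245 − 1197 = -168. The loss equals the DWL triangle ½·21·16.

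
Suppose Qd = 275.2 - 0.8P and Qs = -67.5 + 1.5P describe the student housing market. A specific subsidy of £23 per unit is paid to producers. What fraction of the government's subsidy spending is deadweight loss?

DWL / government spending = 1/28

Pre-subsidy: 275.2 - 0.8P = -67.5 + 1.5P gives P* = 149, Q* = 156.
With the subsidy, sellers receive Ps = Pb + 23 for each unit, where Pb is the price buyers pay.
Supply in terms of Pb becomes Qs = -67.5 + 1.5(Pb + 23) = -33 + 1.5Pb. Setting this equal to demand: 275.2 - 0.8Pb = -33 + 1.5Pb, so Pb = 134.
Sellers receive Ps = 134 + 23 = 157; Q' = 275.2 − 0.8·134 = 168.
ΔCS = ½(156 + 168)(149 − 134) = 2430; ΔPS = ½(156 + 168)(157 − 149) = 1296.
Government spending = 23 × 168 = 3864.
DWL = ½ × 23 × (168 − 156) = 138; fraction = 138 / 3864 = 1/28.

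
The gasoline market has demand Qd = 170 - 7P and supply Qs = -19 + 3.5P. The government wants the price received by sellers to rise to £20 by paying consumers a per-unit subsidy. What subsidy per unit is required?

Required subsidy s = £3 per unit

At a seller price of 20, quantity supplied is -19 + 3.5·20 = 51.
Buyers absorb 51 only when they pay Pb with 170 − 7·Pb = 51, i.e. Pb = 17.
s = Ps − Pb = 20 − 17 = 3.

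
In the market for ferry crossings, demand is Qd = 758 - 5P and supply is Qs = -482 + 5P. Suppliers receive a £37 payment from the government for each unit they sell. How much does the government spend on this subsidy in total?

Government cost = £8528.5

Pre-subsidy: 758 - 5P = -482 + 5P gives P* = 124, Q* = 138.
With the subsidy, sellers receive Ps = Pb + 37 for each unit, where Pb is the price buyers pay.
Supply in terms of Pb becomes Qs = -482 + 5(Pb + 37) = -297 + 5Pb. Setting this equal to demand: 758 - 5Pb = -297 + 5Pb, so Pb = 105.5.
Sellers receive Ps = 105.5 + 37 = 142.5; Q' = 758 − 5·105.5 = 230.5.
Government outlay = subsidy × quantity = 37 × 230.5 = 8528.5.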